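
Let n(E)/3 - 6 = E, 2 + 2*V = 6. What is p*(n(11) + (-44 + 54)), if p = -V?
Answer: -122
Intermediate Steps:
V = 2 (V = -1 + (½)*6 = -1 + 3 = 2)
n(E) = 18 + 3*E
p = -2 (p = -1*2 = -2)
p*(n(11) + (-44 + 54)) = -2*((18 + 3*11) + (-44 + 54)) = -2*((18 + 33) + 10) = -2*(51 + 10) = -2*61 = -122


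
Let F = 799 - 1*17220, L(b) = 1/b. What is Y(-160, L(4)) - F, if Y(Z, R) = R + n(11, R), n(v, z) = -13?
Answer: 65633/4 ≈ 16408.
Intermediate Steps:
F = -16421 (F = 799 - 17220 = -16421)
Y(Z, R) = -13 + R (Y(Z, R) = R - 13 = -13 + R)
Y(-160, L(4)) - F = (-13 + 1/4) - 1*(-16421) = (-13 + 1/4) + 16421 = -51/4 + 16421 = 65633/4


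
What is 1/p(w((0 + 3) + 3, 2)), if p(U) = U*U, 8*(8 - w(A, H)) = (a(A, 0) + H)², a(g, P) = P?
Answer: 4/225 ≈ 0.017778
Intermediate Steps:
w(A, H) = 8 - H²/8 (w(A, H) = 8 - (0 + H)²/8 = 8 - H²/8)
p(U) = U²
1/p(w((0 + 3) + 3, 2)) = 1/((8 - ⅛*2²)²) = 1/((8 - ⅛*4)²) = 1/((8 - ½)²) = 1/((15/2)²) = 1/(225/4) = 4/225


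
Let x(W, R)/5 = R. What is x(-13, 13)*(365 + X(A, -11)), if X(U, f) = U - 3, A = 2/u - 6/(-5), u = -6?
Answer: 70759/3 ≈ 23586.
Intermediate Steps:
x(W, R) = 5*R
A = 13/15 (A = 2/(-6) - 6/(-5) = 2*(-⅙) - 6*(-⅕) = -⅓ + 6/5 = 13/15 ≈ 0.86667)
X(U, f) = -3 + U
x(-13, 13)*(365 + X(A, -11)) = (5*13)*(365 + (-3 + 13/15)) = 65*(365 - 32/15) = 65*(5443/15) = 70759/3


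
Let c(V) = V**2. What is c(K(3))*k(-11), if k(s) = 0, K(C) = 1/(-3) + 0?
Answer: 0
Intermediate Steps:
K(C) = -1/3 (K(C) = 1*(-1/3) + 0 = -1/3 + 0 = -1/3)
c(K(3))*k(-11) = (-1/3)**2*0 = (1/9)*0 = 0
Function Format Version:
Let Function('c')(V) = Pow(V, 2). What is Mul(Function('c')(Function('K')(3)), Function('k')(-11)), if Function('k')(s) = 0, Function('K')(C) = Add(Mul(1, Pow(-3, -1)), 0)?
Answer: 0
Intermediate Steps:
Function('K')(C) = Rational(-1, 3) (Function('K')(C) = Add(Mul(1, Rational(-1, 3)), 0) = Add(Rational(-1, 3), 0) = Rational(-1, 3))
Mul(Function('c')(Function('K')(3)), Function('k')(-11)) = Mul(Pow(Rational(-1, 3), 2), 0) = Mul(Rational(1, 9), 0) = 0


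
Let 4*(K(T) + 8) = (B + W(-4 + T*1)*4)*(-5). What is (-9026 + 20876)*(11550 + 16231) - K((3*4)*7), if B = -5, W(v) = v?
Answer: 1316821007/4 ≈ 3.2921e+8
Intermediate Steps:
K(T) = 73/4 - 5*T (K(T) = -8 + ((-5 + (-4 + T*1)*4)*(-5))/4 = -8 + ((-5 + (-4 + T)*4)*(-5))/4 = -8 + ((-5 + (-16 + 4*T))*(-5))/4 = -8 + ((-21 + 4*T)*(-5))/4 = -8 + (105 - 20*T)/4 = -8 + (105/4 - 5*T) = 73/4 - 5*T)
(-9026 + 20876)*(11550 + 16231) - K((3*4)*7) = (-9026 + 20876)*(11550 + 16231) - (73/4 - 5*3*4*7) = 11850*27781 - (73/4 - 60*7) = 329204850 - (73/4 - 5*84) = 329204850 - (73/4 - 420) = 329204850 - 1*(-1607/4) = 329204850 + 1607/4 = 1316821007/4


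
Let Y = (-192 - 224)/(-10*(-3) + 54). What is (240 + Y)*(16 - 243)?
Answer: -1120472/21 ≈ -53356.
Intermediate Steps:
Y = -104/21 (Y = -416/(30 + 54) = -416/84 = -416*1/84 = -104/21 ≈ -4.9524)
(240 + Y)*(16 - 243) = (240 - 104/21)*(16 - 243) = (4936/21)*(-227) = -1120472/21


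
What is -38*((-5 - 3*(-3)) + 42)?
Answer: -1748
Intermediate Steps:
-38*((-5 - 3*(-3)) + 42) = -38*((-5 + 9) + 42) = -38*(4 + 42) = -38*46 = -1748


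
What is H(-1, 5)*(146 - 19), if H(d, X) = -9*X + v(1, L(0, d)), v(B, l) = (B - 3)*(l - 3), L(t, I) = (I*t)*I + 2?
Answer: -5461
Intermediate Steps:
L(t, I) = 2 + t*I**2 (L(t, I) = t*I**2 + 2 = 2 + t*I**2)
v(B, l) = (-3 + B)*(-3 + l)
H(d, X) = 2 - 9*X (H(d, X) = -9*X + (9 - 3*1 - 3*(2 + 0*d**2) + 1*(2 + 0*d**2)) = -9*X + (9 - 3 - 3*(2 + 0) + 1*(2 + 0)) = -9*X + (9 - 3 - 3*2 + 1*2) = -9*X + (9 - 3 - 6 + 2) = -9*X + 2 = 2 - 9*X)
H(-1, 5)*(146 - 19) = (2 - 9*5)*(146 - 19) = (2 - 45)*127 = -43*127 = -5461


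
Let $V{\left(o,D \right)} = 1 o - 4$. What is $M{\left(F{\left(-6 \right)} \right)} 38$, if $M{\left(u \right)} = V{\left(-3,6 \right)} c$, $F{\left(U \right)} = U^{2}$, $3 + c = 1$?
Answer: $532$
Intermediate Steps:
$c = -2$ ($c = -3 + 1 = -2$)
$V{\left(o,D \right)} = -4 + o$ ($V{\left(o,D \right)} = o - 4 = -4 + o$)
$M{\left(u \right)} = 14$ ($M{\left(u \right)} = \left(-4 - 3\right) \left(-2\right) = \left(-7\right) \left(-2\right) = 14$)
$M{\left(F{\left(-6 \right)} \right)} 38 = 14 \cdot 38 = 532$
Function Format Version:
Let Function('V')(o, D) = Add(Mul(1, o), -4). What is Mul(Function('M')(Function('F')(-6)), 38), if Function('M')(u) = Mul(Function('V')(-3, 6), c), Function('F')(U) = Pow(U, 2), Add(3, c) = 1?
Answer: 532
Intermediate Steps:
c = -2 (c = Add(-3, 1) = -2)
Function('V')(o, D) = Add(-4, o) (Function('V')(o, D) = Add(o, -4) = Add(-4, o))
Function('M')(u) = 14 (Function('M')(u) = Mul(Add(-4, -3), -2) = Mul(-7, -2) = 14)
Mul(Function('M')(Function('F')(-6)), 38) = Mul(14, 38) = 532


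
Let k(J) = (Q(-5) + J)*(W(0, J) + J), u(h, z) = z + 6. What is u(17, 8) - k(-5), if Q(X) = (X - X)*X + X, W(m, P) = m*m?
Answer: -36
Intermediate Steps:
W(m, P) = m²
u(h, z) = 6 + z
Q(X) = X (Q(X) = 0*X + X = 0 + X = X)
k(J) = J*(-5 + J) (k(J) = (-5 + J)*(0² + J) = (-5 + J)*(0 + J) = (-5 + J)*J = J*(-5 + J))
u(17, 8) - k(-5) = (6 + 8) - (-5)*(-5 - 5) = 14 - (-5)*(-10) = 14 - 1*50 = 14 - 50 = -36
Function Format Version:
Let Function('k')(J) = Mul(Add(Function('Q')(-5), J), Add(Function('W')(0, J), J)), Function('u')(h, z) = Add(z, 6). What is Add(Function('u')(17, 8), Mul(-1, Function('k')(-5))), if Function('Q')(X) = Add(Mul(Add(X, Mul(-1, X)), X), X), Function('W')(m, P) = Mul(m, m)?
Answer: -36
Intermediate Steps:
Function('W')(m, P) = Pow(m, 2)
Function('u')(h, z) = Add(6, z)
Function('Q')(X) = X (Function('Q')(X) = Add(Mul(0, X), X) = Add(0, X) = X)
Function('k')(J) = Mul(J, Add(-5, J)) (Function('k')(J) = Mul(Add(-5, J), Add(Pow(0, 2), J)) = Mul(Add(-5, J), Add(0, J)) = Mul(Add(-5, J), J) = Mul(J, Add(-5, J)))
Add(Function('u')(17, 8), Mul(-1, Function('k')(-5))) = Add(Add(6, 8), Mul(-1, Mul(-5, Add(-5, -5)))) = Add(14, Mul(-1, Mul(-5, -10))) = Add(14, Mul(-1, 50)) = Add(14, -50) = -36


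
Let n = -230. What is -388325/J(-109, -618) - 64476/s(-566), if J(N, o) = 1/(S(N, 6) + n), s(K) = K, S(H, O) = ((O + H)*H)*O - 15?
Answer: -7375888121837/283 ≈ -2.6063e+10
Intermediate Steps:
S(H, O) = -15 + H*O*(H + O) (S(H, O) = ((H + O)*H)*O - 15 = (H*(H + O))*O - 15 = H*O*(H + O) - 15 = -15 + H*O*(H + O))
J(N, o) = 1/(-245 + 6*N² + 36*N) (J(N, o) = 1/((-15 + N*6² + 6*N²) - 230) = 1/((-15 + N*36 + 6*N²) - 230) = 1/((-15 + 36*N + 6*N²) - 230) = 1/((-15 + 6*N² + 36*N) - 230) = 1/(-245 + 6*N² + 36*N))
-388325/J(-109, -618) - 64476/s(-566) = -388325/(1/(-245 + 6*(-109)² + 36*(-109))) - 64476/(-566) = -388325/(1/(-245 + 6*11881 - 3924)) - 64476*(-1/566) = -388325/(1/(-245 + 71286 - 3924)) + 32238/283 = -388325/(1/67117) + 32238/283 = -388325/1/67117 + 32238/283 = -388325*67117 + 32238/283 = -26063209025 + 32238/283 = -7375888121837/283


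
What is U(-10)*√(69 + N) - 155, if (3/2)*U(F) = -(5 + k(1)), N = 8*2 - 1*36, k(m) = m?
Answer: -183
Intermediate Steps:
N = -20 (N = 16 - 36 = -20)
U(F) = -4 (U(F) = 2*(-(5 + 1))/3 = 2*(-1*6)/3 = (⅔)*(-6) = -4)
U(-10)*√(69 + N) - 155 = -4*√(69 - 20) - 155 = -4*√49 - 155 = -4*7 - 155 = -28 - 155 = -183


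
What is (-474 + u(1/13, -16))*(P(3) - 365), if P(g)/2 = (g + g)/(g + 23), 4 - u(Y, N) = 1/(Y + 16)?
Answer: 465573577/2717 ≈ 1.7136e+5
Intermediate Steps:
u(Y, N) = 4 - 1/(16 + Y) (u(Y, N) = 4 - 1/(Y + 16) = 4 - 1/(16 + Y))
P(g) = 4*g/(23 + g) (P(g) = 2*((g + g)/(g + 23)) = 2*((2*g)/(23 + g)) = 2*(2*g/(23 + g)) = 4*g/(23 + g))
(-474 + u(1/13, -16))*(P(3) - 365) = (-474 + (63 + 4/13)/(16 + 1/13))*(4*3/(23 + 3) - 365) = (-474 + (63 + 4*(1/13))/(16 + 1/13))*(4*3/26 - 365) = (-474 + (63 + 4/13)/(209/13))*(4*3*(1/26) - 365) = (-474 + (13/209)*(823/13))*(6/13 - 365) = (-474 + 823/209)*(-4739/13) = -98243/209*(-4739/13) = 465573577/2717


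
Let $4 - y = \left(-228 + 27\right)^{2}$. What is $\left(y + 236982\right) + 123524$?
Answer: $320109$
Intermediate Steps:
$y = -40397$ ($y = 4 - \left(-228 + 27\right)^{2} = 4 - \left(-201\right)^{2} = 4 - 40401 = -40397$)
$\left(y + 236982\right) + 123524 = \left(-40397 + 236982\right) + 123524 = 196585 + 123524 = 320109$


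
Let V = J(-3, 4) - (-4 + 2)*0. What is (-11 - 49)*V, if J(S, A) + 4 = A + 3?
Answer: -180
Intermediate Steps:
J(S, A) = -1 + A (J(S, A) = -4 + (A + 3) = -4 + (3 + A) = -1 + A)
V = 3 (V = (-1 + 4) - (-4 + 2)*0 = 3 - (-2)*0 = 3 - 1*0 = 3 + 0 = 3)
(-11 - 49)*V = (-11 - 49)*3 = -60*3 = -180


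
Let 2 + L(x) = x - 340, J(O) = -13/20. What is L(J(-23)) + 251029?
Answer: 5013727/20 ≈ 2.5069e+5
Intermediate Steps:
J(O) = -13/20 (J(O) = -13*1/20 = -13/20)
L(x) = -342 + x (L(x) = -2 + (x - 340) = -2 + (-340 + x) = -342 + x)
L(J(-23)) + 251029 = (-342 - 13/20) + 251029 = -6853/20 + 251029 = 5013727/20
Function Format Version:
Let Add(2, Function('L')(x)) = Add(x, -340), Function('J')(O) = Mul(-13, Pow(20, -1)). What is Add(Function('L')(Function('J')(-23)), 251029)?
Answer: Rational(5013727, 20) ≈ 2.5069e+5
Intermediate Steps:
Function('J')(O) = Rational(-13, 20) (Function('J')(O) = Mul(-13, Rational(1, 20)) = Rational(-13, 20))
Function('L')(x) = Add(-342, x) (Function('L')(x) = Add(-2, Add(x, -340)) = Add(-2, Add(-340, x)) = Add(-342, x))
Add(Function('L')(Function('J')(-23)), 251029) = Add(Add(-342, Rational(-13, 20)), 251029) = Add(Rational(-6853, 20), 251029) = Rational(5013727, 20)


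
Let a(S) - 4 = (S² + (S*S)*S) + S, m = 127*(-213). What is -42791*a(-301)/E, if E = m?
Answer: -387694975409/9017 ≈ -4.2996e+7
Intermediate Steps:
m = -27051
E = -27051
a(S) = 4 + S + S² + S³ (a(S) = 4 + ((S² + (S*S)*S) + S) = 4 + ((S² + S²*S) + S) = 4 + ((S² + S³) + S) = 4 + (S + S² + S³) = 4 + S + S² + S³)
-42791*a(-301)/E = -42791/((-27051/(4 - 301 + (-301)² + (-301)³))) = -42791/((-27051/(4 - 301 + 90601 - 27270901))) = -42791/((-27051/(-27180597))) = -42791/((-27051*(-1/27180597))) = -42791/9017/9060199 = -42791*9060199/9017 = -387694975409/9017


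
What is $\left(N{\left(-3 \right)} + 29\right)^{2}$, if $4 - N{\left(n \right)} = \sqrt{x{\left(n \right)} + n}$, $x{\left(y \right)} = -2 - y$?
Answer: $\left(33 - i \sqrt{2}\right)^{2} \approx 1087.0 - 93.338 i$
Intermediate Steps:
$N{\left(n \right)} = 4 - i \sqrt{2}$ ($N{\left(n \right)} = 4 - \sqrt{\left(-2 - n\right) + n} = 4 - \sqrt{-2} = 4 - i \sqrt{2}$)
$\left(N{\left(-3 \right)} + 29\right)^{2} = \left(\left(4 - i \sqrt{2}\right) + 29\right)^{2} = \left(33 - i \sqrt{2}\right)^{2}$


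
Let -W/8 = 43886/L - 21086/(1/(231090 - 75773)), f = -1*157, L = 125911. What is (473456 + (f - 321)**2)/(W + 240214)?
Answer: 44190983670/1649456405587661 ≈ 2.6791e-5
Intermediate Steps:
f = -157
W = 3298882565590368/125911 (W = -8*(43886/125911 - 21086/(1/(231090 - 75773))) = -8*(43886*(1/125911) - 21086/(1/155317)) = -8*(43886/125911 - 21086/1/155317) = -8*(43886/125911 - 21086*155317) = -8*(43886/125911 - 3275014262) = -8*(-412360320698796/125911) = 3298882565590368/125911 ≈ 2.6200e+10)
(473456 + (f - 321)**2)/(W + 240214) = (473456 + (-157 - 321)**2)/(3298882565590368/125911 + 240214) = (473456 + (-478)**2)/(3298912811175322/125911) = (473456 + 228484)*(125911/3298912811175322) = 701940*(125911/3298912811175322) = 44190983670/1649456405587661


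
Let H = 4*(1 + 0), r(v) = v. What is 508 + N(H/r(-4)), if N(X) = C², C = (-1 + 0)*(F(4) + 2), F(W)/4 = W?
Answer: 832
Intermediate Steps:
F(W) = 4*W
C = -18 (C = (-1 + 0)*(4*4 + 2) = -(16 + 2) = -1*18 = -18)
H = 4 (H = 4*1 = 4)
N(X) = 324 (N(X) = (-18)² = 324)
508 + N(H/r(-4)) = 508 + 324 = 832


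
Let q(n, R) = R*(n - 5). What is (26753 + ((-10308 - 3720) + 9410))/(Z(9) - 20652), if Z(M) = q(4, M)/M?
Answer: -1165/1087 ≈ -1.0718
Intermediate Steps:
q(n, R) = R*(-5 + n)
Z(M) = -1 (Z(M) = (M*(-5 + 4))/M = (M*(-1))/M = (-M)/M = -1)
(26753 + ((-10308 - 3720) + 9410))/(Z(9) - 20652) = (26753 + ((-10308 - 3720) + 9410))/(-1 - 20652) = (26753 + (-14028 + 9410))/(-20653) = (26753 - 4618)*(-1/20653) = 22135*(-1/20653) = -1165/1087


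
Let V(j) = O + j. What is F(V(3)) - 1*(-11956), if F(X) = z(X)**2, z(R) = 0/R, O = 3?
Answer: 11956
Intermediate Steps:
z(R) = 0
V(j) = 3 + j
F(X) = 0 (F(X) = 0**2 = 0)
F(V(3)) - 1*(-11956) = 0 - 1*(-11956) = 0 + 11956 = 11956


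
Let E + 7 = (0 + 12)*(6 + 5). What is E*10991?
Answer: 1373875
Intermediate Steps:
E = 125 (E = -7 + (0 + 12)*(6 + 5) = -7 + 12*11 = -7 + 132 = 125)
E*10991 = 125*10991 = 1373875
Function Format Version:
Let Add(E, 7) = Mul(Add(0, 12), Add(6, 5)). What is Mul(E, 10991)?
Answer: 1373875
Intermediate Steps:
E = 125 (E = Add(-7, Mul(Add(0, 12), Add(6, 5))) = Add(-7, Mul(12, 11)) = Add(-7, 132) = 125)
Mul(E, 10991) = Mul(125, 10991) = 1373875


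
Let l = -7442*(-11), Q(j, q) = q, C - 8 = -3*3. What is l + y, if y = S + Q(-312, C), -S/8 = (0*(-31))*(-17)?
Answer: 81861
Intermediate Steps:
C = -1 (C = 8 - 3*3 = 8 - 9 = -1)
S = 0 (S = -8*0*(-31)*(-17) = -0*(-17) = -8*0 = 0)
y = -1 (y = 0 - 1 = -1)
l = 81862 (l = -122*(-671) = 81862)
l + y = 81862 - 1 = 81861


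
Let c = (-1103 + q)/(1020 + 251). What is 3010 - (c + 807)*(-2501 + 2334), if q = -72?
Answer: 174920884/1271 ≈ 1.3762e+5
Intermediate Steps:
c = -1175/1271 (c = (-1103 - 72)/(1020 + 251) = -1175/1271 ≈ -0.92447)
3010 - (c + 807)*(-2501 + 2334) = 3010 - (-1175/1271 + 807)*(-2501 + 2334) = 3010 - 1024522*(-167)/1271 = 3010 - 1*(-171095174/1271) = 3010 + 171095174/1271 = 174920884/1271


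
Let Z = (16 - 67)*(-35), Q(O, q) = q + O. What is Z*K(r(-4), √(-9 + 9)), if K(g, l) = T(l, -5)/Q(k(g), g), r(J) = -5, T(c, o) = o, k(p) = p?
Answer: 1785/2 ≈ 892.50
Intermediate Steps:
Q(O, q) = O + q
K(g, l) = -5/(2*g) (K(g, l) = -5/(g + g) = -5*1/(2*g) = -5/(2*g))
Z = 1785 (Z = -51*(-35) = 1785)
Z*K(r(-4), √(-9 + 9)) = 1785*(-5/2/(-5)) = 1785*(-5/2*(-⅕)) = 1785*(½) = 1785/2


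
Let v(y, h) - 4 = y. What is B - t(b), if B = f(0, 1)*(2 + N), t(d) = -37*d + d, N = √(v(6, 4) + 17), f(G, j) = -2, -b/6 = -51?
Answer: 11012 - 6*√3 ≈ 11002.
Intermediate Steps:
b = 306 (b = -6*(-51) = 306)
v(y, h) = 4 + y
N = 3*√3 (N = √((4 + 6) + 17) = √(10 + 17) = √27 = 3*√3 ≈ 5.1962)
t(d) = -36*d
B = -4 - 6*√3 (B = -2*(2 + 3*√3) = -4 - 6*√3 ≈ -14.392)
B - t(b) = (-4 - 6*√3) - (-36)*306 = (-4 - 6*√3) - 1*(-11016) = (-4 - 6*√3) + 11016 = 11012 - 6*√3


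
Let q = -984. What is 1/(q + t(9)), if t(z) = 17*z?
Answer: -1/831 ≈ -0.0012034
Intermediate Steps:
1/(q + t(9)) = 1/(-984 + 17*9) = 1/(-984 + 153) = 1/(-831) = -1/831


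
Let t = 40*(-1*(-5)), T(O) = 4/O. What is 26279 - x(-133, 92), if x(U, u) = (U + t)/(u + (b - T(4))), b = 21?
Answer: 2943181/112 ≈ 26278.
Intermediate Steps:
t = 200 (t = 40*5 = 200)
x(U, u) = (200 + U)/(20 + u) (x(U, u) = (U + 200)/(u + (21 - 4/4)) = (200 + U)/(u + (21 - 4/4)) = (200 + U)/(u + (21 - 1*1)) = (200 + U)/(u + (21 - 1)) = (200 + U)/(u + 20) = (200 + U)/(20 + u))
26279 - x(-133, 92) = 26279 - (200 - 133)/(20 + 92) = 26279 - 67/112 = 2943181/112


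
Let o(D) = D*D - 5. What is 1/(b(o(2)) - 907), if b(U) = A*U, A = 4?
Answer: -1/911 ≈ -0.0010977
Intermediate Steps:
o(D) = -5 + D**2 (o(D) = D**2 - 5 = -5 + D**2)
b(U) = 4*U
1/(b(o(2)) - 907) = 1/(4*(-5 + 2**2) - 907) = 1/(4*(-5 + 4) - 907) = 1/(4*(-1) - 907) = 1/(-4 - 907) = 1/(-911) = -1/911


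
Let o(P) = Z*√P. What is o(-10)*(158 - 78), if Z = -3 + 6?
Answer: 240*I*√10 ≈ 758.95*I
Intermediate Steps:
Z = 3
o(P) = 3*√P
o(-10)*(158 - 78) = (3*√(-10))*(158 - 78) = (3*(I*√10))*80 = (3*I*√10)*80 = 240*I*√10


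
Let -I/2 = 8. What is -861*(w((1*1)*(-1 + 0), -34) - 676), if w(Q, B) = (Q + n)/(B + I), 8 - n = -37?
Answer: 14569842/25 ≈ 5.8279e+5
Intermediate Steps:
n = 45 (n = 8 - 1*(-37) = 8 + 37 = 45)
I = -16 (I = -2*8 = -16)
w(Q, B) = (45 + Q)/(-16 + B) (w(Q, B) = (Q + 45)/(B - 16) = (45 + Q)/(-16 + B))
-861*(w((1*1)*(-1 + 0), -34) - 676) = -861*((45 + (1*1)*(-1 + 0))/(-16 - 34) - 676) = -861*((45 + 1*(-1))/(-50) - 676) = -861*(-(45 - 1)/50 - 676) = -861*(-1/50*44 - 676) = -861*(-22/25 - 676) = -861*(-16922/25) = 14569842/25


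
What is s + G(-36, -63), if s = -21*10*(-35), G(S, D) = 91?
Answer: 7441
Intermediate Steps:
s = 7350 (s = -210*(-35) = 7350)
s + G(-36, -63) = 7350 + 91 = 7441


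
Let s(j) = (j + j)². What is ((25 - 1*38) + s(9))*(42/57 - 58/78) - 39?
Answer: -30454/741 ≈ -41.099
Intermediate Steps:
s(j) = 4*j² (s(j) = (2*j)² = 4*j²)
((25 - 1*38) + s(9))*(42/57 - 58/78) - 39 = ((25 - 1*38) + 4*9²)*(42/57 - 58/78) - 39 = ((25 - 38) + 4*81)*(42*(1/57) - 58*1/78) - 39 = (-13 + 324)*(14/19 - 29/39) - 39 = 311*(-5/741) - 39 = -1555/741 - 39 = -30454/741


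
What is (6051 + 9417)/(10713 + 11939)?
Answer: 3867/5663 ≈ 0.68285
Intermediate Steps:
(6051 + 9417)/(10713 + 11939) = 15468/22652 = 15468*(1/22652) = 3867/5663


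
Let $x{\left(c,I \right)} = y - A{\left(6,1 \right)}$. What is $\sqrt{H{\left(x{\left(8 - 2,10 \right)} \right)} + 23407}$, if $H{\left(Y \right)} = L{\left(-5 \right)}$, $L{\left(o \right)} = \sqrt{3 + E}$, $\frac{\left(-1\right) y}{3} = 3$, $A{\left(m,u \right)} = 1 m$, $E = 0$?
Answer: $\sqrt{23407 + \sqrt{3}} \approx 153.0$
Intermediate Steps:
$A{\left(m,u \right)} = m$
$y = -9$ ($y = \left(-3\right) 3 = -9$)
$x{\left(c,I \right)} = -15$ ($x{\left(c,I \right)} = -9 - 6 = -15$)
$L{\left(o \right)} = \sqrt{3}$ ($L{\left(o \right)} = \sqrt{3 + 0} = \sqrt{3}$)
$H{\left(Y \right)} = \sqrt{3}$
$\sqrt{H{\left(x{\left(8 - 2,10 \right)} \right)} + 23407} = \sqrt{\sqrt{3} + 23407} = \sqrt{23407 + \sqrt{3}}$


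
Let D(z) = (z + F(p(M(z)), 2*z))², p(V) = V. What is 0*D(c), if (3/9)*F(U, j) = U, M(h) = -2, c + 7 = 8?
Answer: 0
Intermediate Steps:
c = 1 (c = -7 + 8 = 1)
F(U, j) = 3*U
D(z) = (-6 + z)² (D(z) = (z + 3*(-2))² = (z - 6)² = (-6 + z)²)
0*D(c) = 0*(-6 + 1)² = 0*(-5)² = 0*25 = 0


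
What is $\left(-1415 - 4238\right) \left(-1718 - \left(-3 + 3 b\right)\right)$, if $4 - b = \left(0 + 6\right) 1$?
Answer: $9660977$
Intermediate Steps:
$b = -2$ ($b = 4 - \left(0 + 6\right) 1 = 4 - 6 \cdot 1 = 4 - 6 = -2$)
$\left(-1415 - 4238\right) \left(-1718 - \left(-3 + 3 b\right)\right) = \left(-1415 - 4238\right) \left(-1718 + \left(\left(-3\right) \left(-2\right) + 3\right)\right) = - 5653 \left(-1718 + \left(6 + 3\right)\right) = - 5653 \left(-1718 + 9\right) = \left(-5653\right) \left(-1709\right) = 9660977$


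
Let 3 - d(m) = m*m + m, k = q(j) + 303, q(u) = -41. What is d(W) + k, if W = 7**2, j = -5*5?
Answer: -2185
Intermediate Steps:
j = -25
k = 262 (k = -41 + 303 = 262)
W = 49
d(m) = 3 - m - m**2 (d(m) = 3 - (m*m + m) = 3 - (m**2 + m) = 3 - (m + m**2) = 3 + (-m - m**2) = 3 - m - m**2)
d(W) + k = (3 - 1*49 - 1*49**2) + 262 = (3 - 49 - 1*2401) + 262 = (3 - 49 - 2401) + 262 = -2447 + 262 = -2185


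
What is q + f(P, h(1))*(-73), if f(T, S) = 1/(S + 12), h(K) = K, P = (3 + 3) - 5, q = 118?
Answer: 1461/13 ≈ 112.38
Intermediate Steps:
P = 1 (P = 6 - 5 = 1)
f(T, S) = 1/(12 + S)
q + f(P, h(1))*(-73) = 118 - 73/(12 + 1) = 118 - 73/13 = 1461/13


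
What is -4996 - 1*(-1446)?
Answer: -3550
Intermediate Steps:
-4996 - 1*(-1446) = -4996 + 1446 = -3550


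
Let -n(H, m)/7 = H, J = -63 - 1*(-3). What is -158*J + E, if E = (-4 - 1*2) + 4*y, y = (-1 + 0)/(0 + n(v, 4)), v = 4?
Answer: 66319/7 ≈ 9474.1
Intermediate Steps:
J = -60 (J = -63 + 3 = -60)
n(H, m) = -7*H
y = 1/28 (y = (-1 + 0)/(0 - 7*4) = -1/(0 - 28) = -1/(-28) = -1*(-1/28) = 1/28 ≈ 0.035714)
E = -41/7 (E = (-4 - 1*2) + 4*(1/28) = (-4 - 2) + ⅐ = -6 + ⅐ = -41/7 ≈ -5.8571)
-158*J + E = -158*(-60) - 41/7 = 9480 - 41/7 = 66319/7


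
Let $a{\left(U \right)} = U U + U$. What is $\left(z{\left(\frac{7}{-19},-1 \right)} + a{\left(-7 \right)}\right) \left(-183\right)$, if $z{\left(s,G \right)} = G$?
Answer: $-7503$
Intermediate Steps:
$a{\left(U \right)} = U + U^{2}$ ($a{\left(U \right)} = U^{2} + U = U + U^{2}$)
$\left(z{\left(\frac{7}{-19},-1 \right)} + a{\left(-7 \right)}\right) \left(-183\right) = \left(-1 - 7 \left(1 - 7\right)\right) \left(-183\right) = \left(-1 - -42\right) \left(-183\right) = \left(-1 + 42\right) \left(-183\right) = 41 \left(-183\right) = -7503$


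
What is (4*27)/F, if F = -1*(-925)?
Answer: 108/925 ≈ 0.11676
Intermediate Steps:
F = 925
(4*27)/F = (4*27)/925 = 108*(1/925) = 108/925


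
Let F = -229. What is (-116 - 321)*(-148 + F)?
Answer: 164749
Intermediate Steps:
(-116 - 321)*(-148 + F) = (-116 - 321)*(-148 - 229) = -437*(-377) = 164749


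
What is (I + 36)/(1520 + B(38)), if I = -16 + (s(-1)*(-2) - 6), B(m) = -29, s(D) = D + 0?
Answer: 16/1491 ≈ 0.010731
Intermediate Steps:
s(D) = D
I = -20 (I = -16 + (-1*(-2) - 6) = -16 + (2 - 6) = -16 - 4 = -20)
(I + 36)/(1520 + B(38)) = (-20 + 36)/(1520 - 29) = 16/1491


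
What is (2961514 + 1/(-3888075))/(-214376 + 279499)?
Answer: 11514588545549/253203108225 ≈ 45.476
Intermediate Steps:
(2961514 + 1/(-3888075))/(-214376 + 279499) = (2961514 - 1/3888075)/65123 = (11514588545549/3888075)*(1/65123) = 11514588545549/253203108225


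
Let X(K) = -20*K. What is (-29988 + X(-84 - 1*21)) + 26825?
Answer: -1063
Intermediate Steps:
(-29988 + X(-84 - 1*21)) + 26825 = (-29988 - 20*(-84 - 1*21)) + 26825 = (-29988 - 20*(-84 - 21)) + 26825 = (-29988 - 20*(-105)) + 26825 = (-29988 + 2100) + 26825 = -27888 + 26825 = -1063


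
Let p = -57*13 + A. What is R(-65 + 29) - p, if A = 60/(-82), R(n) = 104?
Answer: 34675/41 ≈ 845.73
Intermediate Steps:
A = -30/41 (A = 60*(-1/82) = -30/41 ≈ -0.73171)
p = -30411/41 (p = -57*13 - 30/41 = -741 - 30/41 = -30411/41 ≈ -741.73)
R(-65 + 29) - p = 104 - 1*(-30411/41) = 104 + 30411/41 = 34675/41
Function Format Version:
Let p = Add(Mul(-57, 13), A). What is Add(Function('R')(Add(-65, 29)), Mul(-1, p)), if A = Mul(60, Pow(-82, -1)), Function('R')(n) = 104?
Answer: Rational(34675, 41) ≈ 845.73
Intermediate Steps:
A = Rational(-30, 41) (A = Mul(60, Rational(-1, 82)) = Rational(-30, 41) ≈ -0.73171)
p = Rational(-30411, 41) (p = Add(Mul(-57, 13), Rational(-30, 41)) = Add(-741, Rational(-30, 41)) = Rational(-30411, 41) ≈ -741.73)
Add(Function('R')(Add(-65, 29)), Mul(-1, p)) = Add(104, Mul(-1, Rational(-30411, 41))) = Add(104, Rational(30411, 41)) = Rational(34675, 41)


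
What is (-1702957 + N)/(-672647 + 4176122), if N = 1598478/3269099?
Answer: -1113426685453/2290641323805 ≈ -0.48608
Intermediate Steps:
N = 1598478/3269099 (N = 1598478*(1/3269099) = 1598478/3269099 ≈ 0.48897)
(-1702957 + N)/(-672647 + 4176122) = (-1702957 + 1598478/3269099)/(-672647 + 4176122) = -5567133427265/3269099/3503475 = -5567133427265/3269099*1/3503475 = -1113426685453/2290641323805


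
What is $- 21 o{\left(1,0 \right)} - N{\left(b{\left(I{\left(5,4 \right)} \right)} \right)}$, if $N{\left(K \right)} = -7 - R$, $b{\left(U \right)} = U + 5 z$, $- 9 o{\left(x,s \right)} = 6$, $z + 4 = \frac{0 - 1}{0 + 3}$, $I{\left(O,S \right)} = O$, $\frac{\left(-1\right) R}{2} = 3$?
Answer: $15$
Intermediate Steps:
$R = -6$ ($R = \left(-2\right) 3 = -6$)
$z = - \frac{13}{3}$ ($z = -4 + \frac{0 - 1}{0 + 3} = -4 - \frac{1}{3} = - \frac{13}{3} \approx -4.3333$)
$o{\left(x,s \right)} = - \frac{2}{3}$ ($o{\left(x,s \right)} = \left(- \frac{1}{9}\right) 6 = - \frac{2}{3}$)
$b{\left(U \right)} = - \frac{65}{3} + U$ ($b{\left(U \right)} = U + 5 \left(- \frac{13}{3}\right) = U - \frac{65}{3} = - \frac{65}{3} + U$)
$N{\left(K \right)} = -1$ ($N{\left(K \right)} = -7 - -6 = -7 + 6 = -1$)
$- 21 o{\left(1,0 \right)} - N{\left(b{\left(I{\left(5,4 \right)} \right)} \right)} = \left(-21\right) \left(- \frac{2}{3}\right) - -1 = 14 + 1 = 15$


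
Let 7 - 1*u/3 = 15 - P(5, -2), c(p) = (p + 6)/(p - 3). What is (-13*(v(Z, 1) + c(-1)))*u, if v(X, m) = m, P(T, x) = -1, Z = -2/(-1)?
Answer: -351/4 ≈ -87.750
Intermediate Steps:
Z = 2 (Z = -2*(-1) = 2)
c(p) = (6 + p)/(-3 + p)
u = -27 (u = 21 - 3*(15 - 1*(-1)) = 21 - 3*(15 + 1) = 21 - 3*16 = 21 - 48 = -27)
(-13*(v(Z, 1) + c(-1)))*u = -13*(1 + (6 - 1)/(-3 - 1))*(-27) = -13*(1 + 5/(-4))*(-27) = -13*(1 - 1/4*5)*(-27) = -13*(1 - 5/4)*(-27) = -13*(-1/4)*(-27) = (13/4)*(-27) = -351/4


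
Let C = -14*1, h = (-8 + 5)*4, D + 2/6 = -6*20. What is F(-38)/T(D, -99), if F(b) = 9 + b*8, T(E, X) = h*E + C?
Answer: -59/286 ≈ -0.20629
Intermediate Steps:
D = -361/3 (D = -⅓ - 6*20 = -⅓ - 120 = -361/3 ≈ -120.33)
h = -12 (h = -3*4 = -12)
C = -14
T(E, X) = -14 - 12*E (T(E, X) = -12*E - 14 = -14 - 12*E)
F(b) = 9 + 8*b
F(-38)/T(D, -99) = (9 + 8*(-38))/(-14 - 12*(-361/3)) = (9 - 304)/(-14 + 1444) = -295/1430 = -295*1/1430 = -59/286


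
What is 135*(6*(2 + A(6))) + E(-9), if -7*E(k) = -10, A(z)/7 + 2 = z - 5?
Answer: -28340/7 ≈ -4048.6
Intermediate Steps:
A(z) = -49 + 7*z (A(z) = -14 + 7*(z - 5) = -14 + 7*(-5 + z) = -14 + (-35 + 7*z) = -49 + 7*z)
E(k) = 10/7 (E(k) = -⅐*(-10) = 10/7)
135*(6*(2 + A(6))) + E(-9) = 135*(6*(2 + (-49 + 7*6))) + 10/7 = 135*(6*(2 + (-49 + 42))) + 10/7 = 135*(6*(2 - 7)) + 10/7 = 135*(6*(-5)) + 10/7 = 135*(-30) + 10/7 = -4050 + 10/7 = -28340/7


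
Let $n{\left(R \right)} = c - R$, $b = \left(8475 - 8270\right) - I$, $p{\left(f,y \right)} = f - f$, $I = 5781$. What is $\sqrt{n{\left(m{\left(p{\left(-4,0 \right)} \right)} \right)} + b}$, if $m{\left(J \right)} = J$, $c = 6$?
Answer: $i \sqrt{5570} \approx 74.632 i$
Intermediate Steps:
$p{\left(f,y \right)} = 0$
$b = -5576$ ($b = \left(8475 - 8270\right) - 5781 = 205 - 5781 = -5576$)
$n{\left(R \right)} = 6 - R$
$\sqrt{n{\left(m{\left(p{\left(-4,0 \right)} \right)} \right)} + b} = \sqrt{\left(6 - 0\right) - 5576} = \sqrt{\left(6 + 0\right) - 5576} = \sqrt{6 - 5576} = \sqrt{-5570} = i \sqrt{5570}$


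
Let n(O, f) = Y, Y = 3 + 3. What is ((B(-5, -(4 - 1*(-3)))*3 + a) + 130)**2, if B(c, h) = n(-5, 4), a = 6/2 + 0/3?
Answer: 22801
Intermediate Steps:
Y = 6
a = 3 (a = 6*(1/2) + 0*(1/3) = 3 + 0 = 3)
n(O, f) = 6
B(c, h) = 6
((B(-5, -(4 - 1*(-3)))*3 + a) + 130)**2 = ((6*3 + 3) + 130)**2 = ((18 + 3) + 130)**2 = (21 + 130)**2 = 151**2 = 22801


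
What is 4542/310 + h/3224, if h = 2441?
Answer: 248389/16120 ≈ 15.409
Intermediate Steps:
4542/310 + h/3224 = 4542/310 + 2441/3224 = 4542*(1/310) + 2441*(1/3224) = 2271/155 + 2441/3224 = 248389/16120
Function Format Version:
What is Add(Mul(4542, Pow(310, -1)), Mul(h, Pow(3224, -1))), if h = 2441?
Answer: Rational(248389, 16120) ≈ 15.409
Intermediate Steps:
Add(Mul(4542, Pow(310, -1)), Mul(h, Pow(3224, -1))) = Add(Mul(4542, Pow(310, -1)), Mul(2441, Pow(3224, -1))) = Add(Mul(4542, Rational(1, 310)), Mul(2441, Rational(1, 3224))) = Add(Rational(2271, 155), Rational(2441, 3224)) = Rational(248389, 16120)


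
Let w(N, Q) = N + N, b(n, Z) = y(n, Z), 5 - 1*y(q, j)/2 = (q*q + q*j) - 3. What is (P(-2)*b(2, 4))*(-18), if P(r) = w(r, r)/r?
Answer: 288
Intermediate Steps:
y(q, j) = 16 - 2*q**2 - 2*j*q (y(q, j) = 10 - 2*((q*q + q*j) - 3) = 10 - 2*((q**2 + j*q) - 3) = 10 - 2*(-3 + q**2 + j*q) = 10 + (6 - 2*q**2 - 2*j*q) = 16 - 2*q**2 - 2*j*q)
b(n, Z) = 16 - 2*n**2 - 2*Z*n
w(N, Q) = 2*N
P(r) = 2 (P(r) = (2*r)/r = 2)
(P(-2)*b(2, 4))*(-18) = (2*(16 - 2*2**2 - 2*4*2))*(-18) = (2*(16 - 2*4 - 16))*(-18) = (2*(16 - 8 - 16))*(-18) = (2*(-8))*(-18) = -16*(-18) = 288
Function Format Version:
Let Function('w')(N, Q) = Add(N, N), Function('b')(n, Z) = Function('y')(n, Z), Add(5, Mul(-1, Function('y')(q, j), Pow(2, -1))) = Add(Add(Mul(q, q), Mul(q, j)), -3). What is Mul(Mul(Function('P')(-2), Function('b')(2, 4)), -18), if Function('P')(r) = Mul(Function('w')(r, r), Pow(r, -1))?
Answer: 288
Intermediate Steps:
Function('y')(q, j) = Add(16, Mul(-2, Pow(q, 2)), Mul(-2, j, q)) (Function('y')(q, j) = Add(10, Mul(-2, Add(Add(Mul(q, q), Mul(q, j)), -3))) = Add(10, Mul(-2, Add(Add(Pow(q, 2), Mul(j, q)), -3))) = Add(10, Mul(-2, Add(-3, Pow(q, 2), Mul(j, q)))) = Add(10, Add(6, Mul(-2, Pow(q, 2)), Mul(-2, j, q))) = Add(16, Mul(-2, Pow(q, 2)), Mul(-2, j, q)))
Function('b')(n, Z) = Add(16, Mul(-2, Pow(n, 2)), Mul(-2, Z, n))
Function('w')(N, Q) = Mul(2, N)
Function('P')(r) = 2 (Function('P')(r) = Mul(Mul(2, r), Pow(r, -1)) = 2)
Mul(Mul(Function('P')(-2), Function('b')(2, 4)), -18) = Mul(Mul(2, Add(16, Mul(-2, Pow(2, 2)), Mul(-2, 4, 2))), -18) = Mul(Mul(2, Add(16, Mul(-2, 4), -16)), -18) = Mul(Mul(2, Add(16, -8, -16)), -18) = Mul(Mul(2, -8), -18) = Mul(-16, -18) = 288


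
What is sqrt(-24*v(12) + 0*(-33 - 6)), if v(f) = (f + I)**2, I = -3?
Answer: 18*I*sqrt(6) ≈ 44.091*I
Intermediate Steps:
v(f) = (-3 + f)**2 (v(f) = (f - 3)**2 = (-3 + f)**2)
sqrt(-24*v(12) + 0*(-33 - 6)) = sqrt(-24*(-3 + 12)**2 + 0*(-33 - 6)) = sqrt(-24*9**2 + 0*(-39)) = sqrt(-24*81 + 0) = sqrt(-1944 + 0) = sqrt(-1944) = 18*I*sqrt(6)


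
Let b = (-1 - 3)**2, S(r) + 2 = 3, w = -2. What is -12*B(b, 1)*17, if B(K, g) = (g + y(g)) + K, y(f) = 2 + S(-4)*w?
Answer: -3468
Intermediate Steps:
S(r) = 1 (S(r) = -2 + 3 = 1)
b = 16 (b = (-4)**2 = 16)
y(f) = 0 (y(f) = 2 + 1*(-2) = 2 - 2 = 0)
B(K, g) = K + g (B(K, g) = (g + 0) + K = g + K = K + g)
-12*B(b, 1)*17 = -12*(16 + 1)*17 = -12*17*17 = -204*17 = -3468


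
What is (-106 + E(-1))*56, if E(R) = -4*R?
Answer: -5712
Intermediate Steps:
(-106 + E(-1))*56 = (-106 - 4*(-1))*56 = (-106 + 4)*56 = -102*56 = -5712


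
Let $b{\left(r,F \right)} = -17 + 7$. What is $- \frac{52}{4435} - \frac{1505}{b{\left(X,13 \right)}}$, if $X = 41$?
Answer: $\frac{1334831}{8870} \approx 150.49$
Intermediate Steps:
$b{\left(r,F \right)} = -10$
$- \frac{52}{4435} - \frac{1505}{b{\left(X,13 \right)}} = - \frac{52}{4435} - \frac{1505}{-10} = \left(-52\right) \frac{1}{4435} - - \frac{301}{2} = - \frac{52}{4435} + \frac{301}{2} = \frac{1334831}{8870}$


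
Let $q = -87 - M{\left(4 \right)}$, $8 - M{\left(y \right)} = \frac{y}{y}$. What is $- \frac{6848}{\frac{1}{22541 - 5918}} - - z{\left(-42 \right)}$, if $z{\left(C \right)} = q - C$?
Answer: $-113834356$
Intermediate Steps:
$M{\left(y \right)} = 7$ ($M{\left(y \right)} = 8 - \frac{y}{y} = 8 - 1 = 7$)
$q = -94$ ($q = -87 - 7 = -94$)
$z{\left(C \right)} = -94 - C$
$- \frac{6848}{\frac{1}{22541 - 5918}} - - z{\left(-42 \right)} = - \frac{6848}{\frac{1}{22541 - 5918}} - - (-94 - -42) = - \frac{6848}{\frac{1}{16623}} - - (-94 + 42) = - 6848 \frac{1}{\frac{1}{16623}} - \left(-1\right) \left(-52\right) = \left(-6848\right) 16623 - 52 = -113834304 - 52 = -113834356$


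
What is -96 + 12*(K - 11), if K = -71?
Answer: -1080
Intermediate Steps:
-96 + 12*(K - 11) = -96 + 12*(-71 - 11) = -96 + 12*(-82) = -96 - 984 = -1080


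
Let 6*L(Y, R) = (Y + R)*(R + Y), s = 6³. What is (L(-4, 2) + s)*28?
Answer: 18200/3 ≈ 6066.7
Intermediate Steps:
s = 216
L(Y, R) = (R + Y)²/6 (L(Y, R) = ((Y + R)*(R + Y))/6 = ((R + Y)*(R + Y))/6 = (R + Y)²/6)
(L(-4, 2) + s)*28 = ((2 - 4)²/6 + 216)*28 = ((⅙)*(-2)² + 216)*28 = ((⅙)*4 + 216)*28 = (⅔ + 216)*28 = (650/3)*28 = 18200/3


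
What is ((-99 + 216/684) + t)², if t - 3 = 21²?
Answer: 43046721/361 ≈ 1.1924e+5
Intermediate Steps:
t = 444 (t = 3 + 21² = 3 + 441 = 444)
((-99 + 216/684) + t)² = ((-99 + 216/684) + 444)² = ((-99 + 216*(1/684)) + 444)² = ((-99 + 6/19) + 444)² = (-1875/19 + 444)² = (6561/19)² = 43046721/361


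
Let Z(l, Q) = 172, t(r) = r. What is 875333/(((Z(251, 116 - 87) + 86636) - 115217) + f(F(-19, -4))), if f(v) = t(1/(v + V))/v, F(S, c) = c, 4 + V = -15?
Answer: -80530636/2613627 ≈ -30.812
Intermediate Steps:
V = -19 (V = -4 - 15 = -19)
f(v) = 1/(v*(-19 + v)) (f(v) = 1/((v - 19)*v) = 1/((-19 + v)*v) = 1/(v*(-19 + v)))
875333/(((Z(251, 116 - 87) + 86636) - 115217) + f(F(-19, -4))) = 875333/(((172 + 86636) - 115217) + 1/((-4)*(-19 - 4))) = 875333/((86808 - 115217) - 1/4/(-23)) = 875333/(-28409 - 1/4*(-1/23)) = 875333/(-28409 + 1/92) = 875333/(-2613627/92) = 875333*(-92/2613627) = -80530636/2613627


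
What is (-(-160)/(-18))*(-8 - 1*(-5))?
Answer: 80/3 ≈ 26.667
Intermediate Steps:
(-(-160)/(-18))*(-8 - 1*(-5)) = (-(-160)*(-1)/18)*(-8 + 5) = -16*5/9*(-3) = -80/9*(-3) = 80/3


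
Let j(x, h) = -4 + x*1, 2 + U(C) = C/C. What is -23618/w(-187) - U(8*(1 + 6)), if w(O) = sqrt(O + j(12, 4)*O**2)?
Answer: 1 - 23618*sqrt(279565)/279565 ≈ -43.669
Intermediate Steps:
U(C) = -1 (U(C) = -2 + C/C = -2 + 1 = -1)
j(x, h) = -4 + x
w(O) = sqrt(O + 8*O**2) (w(O) = sqrt(O + (-4 + 12)*O**2) = sqrt(O + 8*O**2))
-23618/w(-187) - U(8*(1 + 6)) = -23618*sqrt(279565)/279565 - 1*(-1) = -23618*sqrt(279565)/279565 + 1 = 1 - 23618*sqrt(279565)/279565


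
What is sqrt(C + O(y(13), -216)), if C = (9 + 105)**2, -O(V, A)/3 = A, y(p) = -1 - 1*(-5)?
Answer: 6*sqrt(379) ≈ 116.81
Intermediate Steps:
y(p) = 4 (y(p) = -1 + 5 = 4)
O(V, A) = -3*A
C = 12996 (C = 114**2 = 12996)
sqrt(C + O(y(13), -216)) = sqrt(12996 - 3*(-216)) = sqrt(12996 + 648) = sqrt(13644) = 6*sqrt(379)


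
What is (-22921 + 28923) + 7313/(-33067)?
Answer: 198460821/33067 ≈ 6001.8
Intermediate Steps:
(-22921 + 28923) + 7313/(-33067) = 6002 + 7313*(-1/33067) = 6002 - 7313/33067 = 198460821/33067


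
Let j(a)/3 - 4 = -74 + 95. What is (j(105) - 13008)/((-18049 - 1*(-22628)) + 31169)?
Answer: -479/1324 ≈ -0.36178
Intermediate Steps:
j(a) = 75 (j(a) = 12 + 3*(-74 + 95) = 12 + 3*21 = 12 + 63 = 75)
(j(105) - 13008)/((-18049 - 1*(-22628)) + 31169) = (75 - 13008)/((-18049 - 1*(-22628)) + 31169) = -12933/((-18049 + 22628) + 31169) = -12933/(4579 + 31169) = -12933/35748 = -12933*1/35748 = -479/1324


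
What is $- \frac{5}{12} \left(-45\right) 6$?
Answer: $\frac{225}{2} \approx 112.5$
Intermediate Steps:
$- \frac{5}{12} \left(-45\right) 6 = \left(-5\right) \frac{1}{12} \left(-45\right) 6 = \left(- \frac{5}{12}\right) \left(-45\right) 6 = \frac{75}{4} \cdot 6 = \frac{225}{2}$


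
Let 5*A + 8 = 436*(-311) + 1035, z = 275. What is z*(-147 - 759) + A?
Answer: -1380319/5 ≈ -2.7606e+5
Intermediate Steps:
A = -134569/5 (A = -8/5 + (436*(-311) + 1035)/5 = -8/5 + (-135596 + 1035)/5 = -8/5 + (⅕)*(-134561) = -8/5 - 134561/5 = -134569/5 ≈ -26914.)
z*(-147 - 759) + A = 275*(-147 - 759) - 134569/5 = 275*(-906) - 134569/5 = -249150 - 134569/5 = -1380319/5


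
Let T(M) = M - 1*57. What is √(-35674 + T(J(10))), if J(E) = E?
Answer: 189*I ≈ 189.0*I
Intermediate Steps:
T(M) = -57 + M (T(M) = M - 57 = -57 + M)
√(-35674 + T(J(10))) = √(-35674 + (-57 + 10)) = √(-35674 - 47) = √(-35721) = 189*I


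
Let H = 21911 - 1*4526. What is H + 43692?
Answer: 61077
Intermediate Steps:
H = 17385 (H = 21911 - 4526 = 17385)
H + 43692 = 17385 + 43692 = 61077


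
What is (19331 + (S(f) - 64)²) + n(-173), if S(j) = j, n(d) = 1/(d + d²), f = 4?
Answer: 682334837/29756 ≈ 22931.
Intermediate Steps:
(19331 + (S(f) - 64)²) + n(-173) = (19331 + (4 - 64)²) + 1/((-173)*(1 - 173)) = (19331 + (-60)²) - 1/173/(-172) = (19331 + 3600) - 1/173*(-1/172) = 22931 + 1/29756 = 682334837/29756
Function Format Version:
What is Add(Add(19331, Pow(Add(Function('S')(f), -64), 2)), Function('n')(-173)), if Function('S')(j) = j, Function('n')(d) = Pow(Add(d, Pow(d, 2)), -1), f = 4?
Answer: Rational(682334837, 29756) ≈ 22931.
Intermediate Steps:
Add(Add(19331, Pow(Add(Function('S')(f), -64), 2)), Function('n')(-173)) = Add(Add(19331, Pow(Add(4, -64), 2)), Mul(Pow(-173, -1), Pow(Add(1, -173), -1))) = Add(Add(19331, Pow(-60, 2)), Mul(Rational(-1, 173), Pow(-172, -1))) = Add(Add(19331, 3600), Mul(Rational(-1, 173), Rational(-1, 172))) = Add(22931, Rational(1, 29756)) = Rational(682334837, 29756)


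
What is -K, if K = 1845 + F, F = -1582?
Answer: -263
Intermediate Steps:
K = 263 (K = 1845 - 1582 = 263)
-K = -1*263 = -263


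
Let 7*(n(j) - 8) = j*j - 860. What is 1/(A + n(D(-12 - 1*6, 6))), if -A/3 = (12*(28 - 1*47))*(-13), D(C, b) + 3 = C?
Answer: -7/62607 ≈ -0.00011181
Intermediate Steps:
D(C, b) = -3 + C
A = -8892 (A = -3*12*(28 - 1*47)*(-13) = -3*12*(28 - 47)*(-13) = -3*12*(-19)*(-13) = -(-684)*(-13) = -3*2964 = -8892)
n(j) = -804/7 + j²/7 (n(j) = 8 + (j*j - 860)/7 = 8 + (j² - 860)/7 = 8 + (-860 + j²)/7 = 8 + (-860/7 + j²/7) = -804/7 + j²/7)
1/(A + n(D(-12 - 1*6, 6))) = 1/(-8892 + (-804/7 + (-3 + (-12 - 1*6))²/7)) = 1/(-8892 + (-804/7 + (-3 + (-12 - 6))²/7)) = 1/(-8892 + (-804/7 + (-3 - 18)²/7)) = 1/(-8892 + (-804/7 + (⅐)*(-21)²)) = 1/(-8892 + (-804/7 + (⅐)*441)) = 1/(-8892 + (-804/7 + 63)) = 1/(-8892 - 363/7) = 1/(-62607/7) = -7/62607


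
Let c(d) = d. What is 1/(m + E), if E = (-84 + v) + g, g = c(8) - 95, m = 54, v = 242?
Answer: 1/125 ≈ 0.0080000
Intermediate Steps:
g = -87 (g = 8 - 95 = -87)
E = 71 (E = (-84 + 242) - 87 = 158 - 87 = 71)
1/(m + E) = 1/(54 + 71) = 1/125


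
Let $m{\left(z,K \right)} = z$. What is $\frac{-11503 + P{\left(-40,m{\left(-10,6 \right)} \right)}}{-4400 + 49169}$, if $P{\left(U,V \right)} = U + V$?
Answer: $- \frac{3851}{14923} \approx -0.25806$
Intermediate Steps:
$\frac{-11503 + P{\left(-40,m{\left(-10,6 \right)} \right)}}{-4400 + 49169} = \frac{-11503 - 50}{-4400 + 49169} = \frac{-11503 - 50}{44769} = \left(-11553\right) \frac{1}{44769} = - \frac{3851}{14923}$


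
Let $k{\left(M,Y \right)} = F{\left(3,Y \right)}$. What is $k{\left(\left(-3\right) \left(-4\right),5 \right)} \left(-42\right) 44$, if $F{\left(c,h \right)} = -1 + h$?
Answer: $-7392$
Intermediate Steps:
$k{\left(M,Y \right)} = -1 + Y$
$k{\left(\left(-3\right) \left(-4\right),5 \right)} \left(-42\right) 44 = \left(-1 + 5\right) \left(-42\right) 44 = 4 \left(-42\right) 44 = \left(-168\right) 44 = -7392$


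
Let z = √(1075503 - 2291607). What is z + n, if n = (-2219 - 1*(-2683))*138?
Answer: 64032 + 2*I*√304026 ≈ 64032.0 + 1102.8*I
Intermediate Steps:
n = 64032 (n = (-2219 + 2683)*138 = 464*138 = 64032)
z = 2*I*√304026 (z = √(-1216104) = 2*I*√304026 ≈ 1102.8*I)
z + n = 2*I*√304026 + 64032 = 64032 + 2*I*√304026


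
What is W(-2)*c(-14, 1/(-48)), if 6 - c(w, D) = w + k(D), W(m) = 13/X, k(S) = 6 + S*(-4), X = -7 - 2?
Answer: -2171/108 ≈ -20.102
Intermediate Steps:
X = -9
k(S) = 6 - 4*S
W(m) = -13/9 (W(m) = 13/(-9) = 13*(-⅑) = -13/9)
c(w, D) = -w + 4*D (c(w, D) = 6 - (w + (6 - 4*D)) = 6 - (6 + w - 4*D) = 6 + (-6 - w + 4*D) = -w + 4*D)
W(-2)*c(-14, 1/(-48)) = -13*(-1*(-14) + 4/(-48))/9 = -13*(14 + 4*(-1/48))/9 = -13*(14 - 1/12)/9 = -13/9*167/12 = -2171/108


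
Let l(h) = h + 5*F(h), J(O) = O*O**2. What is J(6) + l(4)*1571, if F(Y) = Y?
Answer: 37920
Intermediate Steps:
J(O) = O**3
l(h) = 6*h (l(h) = h + 5*h = 6*h)
J(6) + l(4)*1571 = 6**3 + (6*4)*1571 = 216 + 24*1571 = 216 + 37704 = 37920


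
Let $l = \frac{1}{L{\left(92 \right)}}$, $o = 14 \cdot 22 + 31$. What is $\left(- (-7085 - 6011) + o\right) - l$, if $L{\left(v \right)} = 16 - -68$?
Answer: $\frac{1128539}{84} \approx 13435.0$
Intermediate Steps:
$L{\left(v \right)} = 84$ ($L{\left(v \right)} = 16 + 68 = 84$)
$o = 339$ ($o = 308 + 31 = 339$)
$l = \frac{1}{84} \approx 0.011905$
$\left(- (-7085 - 6011) + o\right) - l = \left(- (-7085 - 6011) + 339\right) - \frac{1}{84} = \left(\left(-1\right) \left(-13096\right) + 339\right) - \frac{1}{84} = \left(13096 + 339\right) - \frac{1}{84} = 13435 - \frac{1}{84} = \frac{1128539}{84}$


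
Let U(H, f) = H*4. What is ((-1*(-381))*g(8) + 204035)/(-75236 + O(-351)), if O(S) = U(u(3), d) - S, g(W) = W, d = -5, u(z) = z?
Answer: -207083/74873 ≈ -2.7658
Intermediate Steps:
U(H, f) = 4*H
O(S) = 12 - S (O(S) = 4*3 - S = 12 - S)
((-1*(-381))*g(8) + 204035)/(-75236 + O(-351)) = (-1*(-381)*8 + 204035)/(-75236 + (12 - 1*(-351))) = (381*8 + 204035)/(-75236 + (12 + 351)) = (3048 + 204035)/(-75236 + 363) = 207083/(-74873) = 207083*(-1/74873) = -207083/74873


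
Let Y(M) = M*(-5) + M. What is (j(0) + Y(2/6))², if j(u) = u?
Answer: 16/9 ≈ 1.7778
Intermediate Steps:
Y(M) = -4*M (Y(M) = -5*M + M = -4*M)
(j(0) + Y(2/6))² = (0 - 8/6)² = (0 - 4*⅓)² = (0 - 4/3)² = (-4/3)² = 16/9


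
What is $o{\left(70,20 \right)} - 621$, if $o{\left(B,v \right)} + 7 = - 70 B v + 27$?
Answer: $-98601$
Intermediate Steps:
$o{\left(B,v \right)} = 20 - 70 B v$ ($o{\left(B,v \right)} = -7 + \left(- 70 B v + 27\right) = -7 - \left(-27 + 70 B v\right) = 20 - 70 B v$)
$o{\left(70,20 \right)} - 621 = \left(20 - 4900 \cdot 20\right) - 621 = \left(20 - 98000\right) - 621 = -97980 - 621 = -98601$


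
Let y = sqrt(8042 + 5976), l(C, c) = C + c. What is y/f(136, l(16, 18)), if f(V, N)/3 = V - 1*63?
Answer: sqrt(14018)/219 ≈ 0.54063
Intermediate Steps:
f(V, N) = -189 + 3*V (f(V, N) = 3*(V - 1*63) = 3*(V - 63) = 3*(-63 + V) = -189 + 3*V)
y = sqrt(14018) ≈ 118.40
y/f(136, l(16, 18)) = sqrt(14018)/(-189 + 3*136) = sqrt(14018)/(-189 + 408) = sqrt(14018)/219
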